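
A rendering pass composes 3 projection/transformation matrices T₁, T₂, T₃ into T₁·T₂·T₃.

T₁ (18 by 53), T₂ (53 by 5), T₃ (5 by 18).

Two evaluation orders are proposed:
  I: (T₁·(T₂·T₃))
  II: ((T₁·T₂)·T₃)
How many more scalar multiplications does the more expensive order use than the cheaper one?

Order I = (T₁·(T₂·T₃)): (T₂·T₃): 53×5 by 5×18 → 53×18, cost 53·5·18 = 4770; (T₁·(T₂·T₃)): 18×53 by 53×18 → 18×18, cost 18·53·18 = 17172; cumulative 21942. Total 21942.
Order II = ((T₁·T₂)·T₃): (T₁·T₂): 18×53 by 53×5 → 18×5, cost 18·53·5 = 4770; ((T₁·T₂)·T₃): 18×5 by 5×18 → 18×18, cost 18·5·18 = 1620; cumulative 6390. Total 6390.
Difference: |21942 − 6390| = 15552.

15552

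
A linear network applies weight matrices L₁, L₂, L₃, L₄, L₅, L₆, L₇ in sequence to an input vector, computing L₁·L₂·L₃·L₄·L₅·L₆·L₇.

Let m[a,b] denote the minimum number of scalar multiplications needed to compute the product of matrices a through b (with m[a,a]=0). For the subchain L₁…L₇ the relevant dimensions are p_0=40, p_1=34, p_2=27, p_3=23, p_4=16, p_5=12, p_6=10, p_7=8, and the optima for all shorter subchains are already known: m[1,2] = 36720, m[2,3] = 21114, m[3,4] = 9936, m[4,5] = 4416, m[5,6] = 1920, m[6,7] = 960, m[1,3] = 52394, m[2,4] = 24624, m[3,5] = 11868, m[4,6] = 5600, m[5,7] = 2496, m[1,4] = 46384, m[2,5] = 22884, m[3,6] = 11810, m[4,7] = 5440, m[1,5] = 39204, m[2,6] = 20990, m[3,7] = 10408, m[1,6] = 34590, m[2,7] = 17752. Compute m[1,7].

28632

m[1,7] = min over k∈[1,6] of m[1,k]+m[k+1,7]+p_{0}·p_k·p_{7}.
k=1: 0 + 17752 + 40·34·8 = 28632; k=2: 36720 + 10408 + 40·27·8 = 55768; k=3: 52394 + 5440 + 40·23·8 = 65194; k=4: 46384 + 2496 + 40·16·8 = 54000; k=5: 39204 + 960 + 40·12·8 = 44004; k=6: 34590 + 0 + 40·10·8 = 37790.
Minimum: 28632 at k=1.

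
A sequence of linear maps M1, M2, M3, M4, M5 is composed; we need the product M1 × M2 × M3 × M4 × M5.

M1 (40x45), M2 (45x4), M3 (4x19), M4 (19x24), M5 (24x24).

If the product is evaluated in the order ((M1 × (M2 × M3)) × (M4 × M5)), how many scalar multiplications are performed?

(M2 × M3): 45×4 by 4×19 → 45×19, cost 45·4·19 = 3420
(M1 × (M2 × M3)): 40×45 by 45×19 → 40×19, cost 40·45·19 = 34200; cumulative 37620
(M4 × M5): 19×24 by 24×24 → 19×24, cost 19·24·24 = 10944
((M1 × (M2 × M3)) × (M4 × M5)): 40×19 by 19×24 → 40×24, cost 40·19·24 = 18240; cumulative 66804
Total: 66804 scalar multiplications.

66804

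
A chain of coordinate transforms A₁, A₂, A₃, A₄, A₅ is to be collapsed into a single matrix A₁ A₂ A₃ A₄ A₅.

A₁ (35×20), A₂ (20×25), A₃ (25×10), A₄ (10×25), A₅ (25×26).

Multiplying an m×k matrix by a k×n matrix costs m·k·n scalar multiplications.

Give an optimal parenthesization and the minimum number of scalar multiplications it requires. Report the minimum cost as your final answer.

27600

Adjacent pairs: A₁A₂ = 35·20·25 = 17500; A₂A₃ = 20·25·10 = 5000; A₃A₄ = 25·10·25 = 6250; A₄A₅ = 10·25·26 = 6500.
Length 3: A₁..A₃: k=1: 0+5000+35·20·10=12000; k=2: 17500+0+35·25·10=26250 → min 12000 | A₂..A₄: k=2: 0+6250+20·25·25=18750; k=3: 5000+0+20·10·25=10000 → min 10000 | A₃..A₅: k=3: 0+6500+25·10·26=13000; k=4: 6250+0+25·25·26=22500 → min 13000.
Length 4: A₁..A₄: k=1: 0+10000+35·20·25=27500; k=2: 17500+6250+35·25·25=45625; k=3: 12000+0+35·10·25=20750 → min 20750 | A₂..A₅: k=2: 0+13000+20·25·26=26000; k=3: 5000+6500+20·10·26=16700; k=4: 10000+0+20·25·26=23000 → min 16700.
Length 5: A₁..A₅: k=1: 0+16700+35·20·26=34900; k=2: 17500+13000+35·25·26=53250; k=3: 12000+6500+35·10·26=27600; k=4: 20750+0+35·25·26=43500 → min 27600.
Optimal parenthesization: ((A₁ (A₂ A₃)) (A₄ A₅)) with cost 27600.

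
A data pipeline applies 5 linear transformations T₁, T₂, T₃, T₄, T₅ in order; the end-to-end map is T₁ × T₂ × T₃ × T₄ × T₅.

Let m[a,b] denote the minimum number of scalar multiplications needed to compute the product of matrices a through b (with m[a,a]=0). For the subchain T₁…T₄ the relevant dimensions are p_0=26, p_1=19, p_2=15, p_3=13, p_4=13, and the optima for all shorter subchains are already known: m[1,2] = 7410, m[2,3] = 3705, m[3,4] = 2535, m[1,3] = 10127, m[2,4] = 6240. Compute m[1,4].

12662

m[1,4] = min over k∈[1,3] of m[1,k]+m[k+1,4]+p_{0}·p_k·p_{4}.
k=1: 0 + 6240 + 26·19·13 = 12662; k=2: 7410 + 2535 + 26·15·13 = 15015; k=3: 10127 + 0 + 26·13·13 = 14521.
Minimum: 12662 at k=1.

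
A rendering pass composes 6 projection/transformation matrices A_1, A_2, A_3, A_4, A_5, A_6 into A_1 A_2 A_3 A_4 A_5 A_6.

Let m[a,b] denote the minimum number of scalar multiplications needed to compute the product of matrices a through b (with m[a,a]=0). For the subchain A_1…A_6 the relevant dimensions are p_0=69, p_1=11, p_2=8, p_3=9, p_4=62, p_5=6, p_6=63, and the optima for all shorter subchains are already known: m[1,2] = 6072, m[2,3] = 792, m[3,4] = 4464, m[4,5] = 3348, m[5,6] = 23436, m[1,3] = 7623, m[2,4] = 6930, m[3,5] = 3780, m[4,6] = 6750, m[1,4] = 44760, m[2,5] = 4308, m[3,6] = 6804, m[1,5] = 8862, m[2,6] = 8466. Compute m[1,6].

m[1,6] = min over k∈[1,5] of m[1,k]+m[k+1,6]+p_{0}·p_k·p_{6}.
k=1: 0 + 8466 + 69·11·63 = 56283; k=2: 6072 + 6804 + 69·8·63 = 47652; k=3: 7623 + 6750 + 69·9·63 = 53496; k=4: 44760 + 23436 + 69·62·63 = 337710; k=5: 8862 + 0 + 69·6·63 = 34944.
Minimum: 34944 at k=5.

34944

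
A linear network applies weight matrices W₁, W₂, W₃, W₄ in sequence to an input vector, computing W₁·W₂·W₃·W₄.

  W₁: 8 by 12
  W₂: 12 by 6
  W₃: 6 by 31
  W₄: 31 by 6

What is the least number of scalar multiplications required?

Adjacent pairs: W₁W₂ = 8·12·6 = 576; W₂W₃ = 12·6·31 = 2232; W₃W₄ = 6·31·6 = 1116.
Length 3: W₁..W₃: k=1: 0+2232+8·12·31=5208; k=2: 576+0+8·6·31=2064 → min 2064 | W₂..W₄: k=2: 0+1116+12·6·6=1548; k=3: 2232+0+12·31·6=4464 → min 1548.
Length 4: W₁..W₄: k=1: 0+1548+8·12·6=2124; k=2: 576+1116+8·6·6=1980; k=3: 2064+0+8·31·6=3552 → min 1980.
Optimal order: ((W₁·W₂)·(W₃·W₄)) with cost 1980.

1980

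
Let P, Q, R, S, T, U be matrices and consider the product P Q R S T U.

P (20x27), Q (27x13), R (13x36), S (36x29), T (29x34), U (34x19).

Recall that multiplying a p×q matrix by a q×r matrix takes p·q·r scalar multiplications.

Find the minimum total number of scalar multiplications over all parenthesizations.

46748

Adjacent pairs: PQ = 20·27·13 = 7020; QR = 27·13·36 = 12636; RS = 13·36·29 = 13572; ST = 36·29·34 = 35496; TU = 29·34·19 = 18734.
Length 3: P..R: k=1: 0+12636+20·27·36=32076; k=2: 7020+0+20·13·36=16380 → min 16380 | Q..S: k=2: 0+13572+27·13·29=23751; k=3: 12636+0+27·36·29=40824 → min 23751 | R..T: k=3: 0+35496+13·36·34=51408; k=4: 13572+0+13·29·34=26390 → min 26390 | S..U: k=4: 0+18734+36·29·19=38570; k=5: 35496+0+36·34·19=58752 → min 38570.
Length 4: P..S: k=1: 0+23751+20·27·29=39411; k=2: 7020+13572+20·13·29=28132; k=3: 16380+0+20·36·29=37260 → min 28132 | Q..T: k=2: 0+26390+27·13·34=38324; k=3: 12636+35496+27·36·34=81180; k=4: 23751+0+27·29·34=50373 → min 38324 | R..U: k=3: 0+38570+13·36·19=47462; k=4: 13572+18734+13·29·19=39469; k=5: 26390+0+13·34·19=34788 → min 34788.
Length 5: P..T: k=1: 0+38324+20·27·34=56684; k=2: 7020+26390+20·13·34=42250; k=3: 16380+35496+20·36·34=76356; k=4: 28132+0+20·29·34=47852 → min 42250 | Q..U: k=2: 0+34788+27·13·19=41457; k=3: 12636+38570+27·36·19=69674; k=4: 23751+18734+27·29·19=57362; k=5: 38324+0+27·34·19=55766 → min 41457.
Length 6: P..U: k=1: 0+41457+20·27·19=51717; k=2: 7020+34788+20·13·19=46748; k=3: 16380+38570+20·36·19=68630; k=4: 28132+18734+20·29·19=57886; k=5: 42250+0+20·34·19=55170 → min 46748.
Optimal order: ((P Q) (((R S) T) U)) with cost 46748.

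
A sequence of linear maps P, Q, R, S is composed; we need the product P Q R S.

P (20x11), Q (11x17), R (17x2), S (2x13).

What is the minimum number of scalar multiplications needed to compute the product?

Adjacent pairs: PQ = 20·11·17 = 3740; QR = 11·17·2 = 374; RS = 17·2·13 = 442.
Length 3: P..R: k=1: 0+374+20·11·2=814; k=2: 3740+0+20·17·2=4420 → min 814 | Q..S: k=2: 0+442+11·17·13=2873; k=3: 374+0+11·2·13=660 → min 660.
Length 4: P..S: k=1: 0+660+20·11·13=3520; k=2: 3740+442+20·17·13=8602; k=3: 814+0+20·2·13=1334 → min 1334.
Optimal order: ((P (Q R)) S) with cost 1334.

1334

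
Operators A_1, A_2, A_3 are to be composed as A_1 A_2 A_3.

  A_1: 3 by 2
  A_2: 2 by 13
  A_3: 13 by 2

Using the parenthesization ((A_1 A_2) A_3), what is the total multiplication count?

156

(A_1 A_2): 3×2 by 2×13 → 3×13, cost 3·2·13 = 78
((A_1 A_2) A_3): 3×13 by 13×2 → 3×2, cost 3·13·2 = 78; cumulative 156
Total: 156 scalar multiplications.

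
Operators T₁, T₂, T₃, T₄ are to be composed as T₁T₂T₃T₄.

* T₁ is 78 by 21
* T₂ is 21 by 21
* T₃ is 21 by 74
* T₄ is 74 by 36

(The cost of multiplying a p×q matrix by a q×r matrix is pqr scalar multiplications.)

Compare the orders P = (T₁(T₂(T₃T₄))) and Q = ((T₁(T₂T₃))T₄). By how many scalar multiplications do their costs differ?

230850

Order P = (T₁(T₂(T₃T₄))): (T₃T₄): 21×74 by 74×36 → 21×36, cost 21·74·36 = 55944; (T₂(T₃T₄)): 21×21 by 21×36 → 21×36, cost 21·21·36 = 15876; cumulative 71820; (T₁(T₂(T₃T₄))): 78×21 by 21×36 → 78×36, cost 78·21·36 = 58968; cumulative 130788. Total 130788.
Order Q = ((T₁(T₂T₃))T₄): (T₂T₃): 21×21 by 21×74 → 21×74, cost 21·21·74 = 32634; (T₁(T₂T₃)): 78×21 by 21×74 → 78×74, cost 78·21·74 = 121212; cumulative 153846; ((T₁(T₂T₃))T₄): 78×74 by 74×36 → 78×36, cost 78·74·36 = 207792; cumulative 361638. Total 361638.
Difference: |130788 − 361638| = 230850.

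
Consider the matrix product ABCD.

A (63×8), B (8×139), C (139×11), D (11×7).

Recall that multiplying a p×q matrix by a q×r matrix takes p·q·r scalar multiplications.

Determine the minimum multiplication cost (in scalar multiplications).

16376

Adjacent pairs: AB = 63·8·139 = 70056; BC = 8·139·11 = 12232; CD = 139·11·7 = 10703.
Length 3: A..C: k=1: 0+12232+63·8·11=17776; k=2: 70056+0+63·139·11=166383 → min 17776 | B..D: k=2: 0+10703+8·139·7=18487; k=3: 12232+0+8·11·7=12848 → min 12848.
Length 4: A..D: k=1: 0+12848+63·8·7=16376; k=2: 70056+10703+63·139·7=142058; k=3: 17776+0+63·11·7=22627 → min 16376.
Optimal order: (A((BC)D)) with cost 16376.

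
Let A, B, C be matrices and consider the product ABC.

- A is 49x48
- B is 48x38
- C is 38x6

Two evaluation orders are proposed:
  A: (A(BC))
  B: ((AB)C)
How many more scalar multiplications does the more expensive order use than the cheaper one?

Order A = (A(BC)): (BC): 48×38 by 38×6 → 48×6, cost 48·38·6 = 10944; (A(BC)): 49×48 by 48×6 → 49×6, cost 49·48·6 = 14112; cumulative 25056. Total 25056.
Order B = ((AB)C): (AB): 49×48 by 48×38 → 49×38, cost 49·48·38 = 89376; ((AB)C): 49×38 by 38×6 → 49×6, cost 49·38·6 = 11172; cumulative 100548. Total 100548.
Difference: |25056 − 100548| = 75492.

75492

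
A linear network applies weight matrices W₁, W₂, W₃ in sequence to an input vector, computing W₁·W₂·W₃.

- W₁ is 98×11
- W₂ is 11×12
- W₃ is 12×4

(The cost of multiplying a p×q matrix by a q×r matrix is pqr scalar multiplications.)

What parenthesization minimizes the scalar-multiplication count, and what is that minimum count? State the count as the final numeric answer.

4840

(W₁·(W₂·W₃)): cost 4840.
((W₁·W₂)·W₃): cost 17640.
Optimal: (W₁·(W₂·W₃)) with cost 4840.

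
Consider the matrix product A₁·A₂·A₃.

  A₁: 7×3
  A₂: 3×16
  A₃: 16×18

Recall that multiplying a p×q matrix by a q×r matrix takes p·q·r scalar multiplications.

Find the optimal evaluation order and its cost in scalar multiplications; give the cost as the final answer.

1242

(A₁·(A₂·A₃)): cost 1242.
((A₁·A₂)·A₃): cost 2352.
Optimal: (A₁·(A₂·A₃)) with cost 1242.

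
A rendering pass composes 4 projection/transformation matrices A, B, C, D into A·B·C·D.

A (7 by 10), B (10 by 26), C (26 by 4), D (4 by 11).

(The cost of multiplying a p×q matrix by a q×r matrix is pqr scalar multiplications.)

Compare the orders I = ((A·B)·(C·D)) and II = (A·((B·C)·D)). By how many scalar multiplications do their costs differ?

2716

Order I = ((A·B)·(C·D)): (A·B): 7×10 by 10×26 → 7×26, cost 7·10·26 = 1820; (C·D): 26×4 by 4×11 → 26×11, cost 26·4·11 = 1144; ((A·B)·(C·D)): 7×26 by 26×11 → 7×11, cost 7·26·11 = 2002; cumulative 4966. Total 4966.
Order II = (A·((B·C)·D)): (B·C): 10×26 by 26×4 → 10×4, cost 10·26·4 = 1040; ((B·C)·D): 10×4 by 4×11 → 10×11, cost 10·4·11 = 440; cumulative 1480; (A·((B·C)·D)): 7×10 by 10×11 → 7×11, cost 7·10·11 = 770; cumulative 2250. Total 2250.
Difference: |4966 − 2250| = 2716.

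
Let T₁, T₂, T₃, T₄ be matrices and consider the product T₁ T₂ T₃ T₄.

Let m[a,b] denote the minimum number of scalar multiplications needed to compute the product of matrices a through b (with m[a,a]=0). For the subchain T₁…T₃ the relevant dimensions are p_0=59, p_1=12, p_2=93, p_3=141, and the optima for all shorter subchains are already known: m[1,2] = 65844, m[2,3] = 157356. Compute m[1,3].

257184

m[1,3] = min over k∈[1,2] of m[1,k]+m[k+1,3]+p_{0}·p_k·p_{3}.
k=1: 0 + 157356 + 59·12·141 = 257184; k=2: 65844 + 0 + 59·93·141 = 839511.
Minimum: 257184 at k=1.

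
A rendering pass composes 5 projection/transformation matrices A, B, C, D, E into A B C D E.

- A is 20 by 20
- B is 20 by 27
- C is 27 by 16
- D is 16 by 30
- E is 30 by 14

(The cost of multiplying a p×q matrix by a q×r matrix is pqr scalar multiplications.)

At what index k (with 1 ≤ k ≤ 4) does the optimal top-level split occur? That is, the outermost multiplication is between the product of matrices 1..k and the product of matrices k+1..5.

Adjacent pairs: AB = 20·20·27 = 10800; BC = 20·27·16 = 8640; CD = 27·16·30 = 12960; DE = 16·30·14 = 6720.
Length 3: A..C: k=1: 0+8640+20·20·16=15040; k=2: 10800+0+20·27·16=19440 → min 15040 | B..D: k=2: 0+12960+20·27·30=29160; k=3: 8640+0+20·16·30=18240 → min 18240 | C..E: k=3: 0+6720+27·16·14=12768; k=4: 12960+0+27·30·14=24300 → min 12768.
Length 4: A..D: k=1: 0+18240+20·20·30=30240; k=2: 10800+12960+20·27·30=39960; k=3: 15040+0+20·16·30=24640 → min 24640 | B..E: k=2: 0+12768+20·27·14=20328; k=3: 8640+6720+20·16·14=19840; k=4: 18240+0+20·30·14=26640 → min 19840.
Top-level splits: k=1: (A..A)·(B..E) → 0+19840+20·20·14 = 25440; k=2: (A..B)·(C..E) → 10800+12768+20·27·14 = 31128; k=3: (A..C)·(D..E) → 15040+6720+20·16·14 = 26240; k=4: (A..D)·(E..E) → 24640+0+20·30·14 = 33040.
Best split is after A, i.e. k = 1.

1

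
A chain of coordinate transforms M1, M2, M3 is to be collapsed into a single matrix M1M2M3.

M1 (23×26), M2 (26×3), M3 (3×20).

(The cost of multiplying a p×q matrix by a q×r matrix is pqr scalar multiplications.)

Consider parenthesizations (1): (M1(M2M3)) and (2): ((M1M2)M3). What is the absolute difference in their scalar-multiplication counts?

10346

Order (1) = (M1(M2M3)): (M2M3): 26×3 by 3×20 → 26×20, cost 26·3·20 = 1560; (M1(M2M3)): 23×26 by 26×20 → 23×20, cost 23·26·20 = 11960; cumulative 13520. Total 13520.
Order (2) = ((M1M2)M3): (M1M2): 23×26 by 26×3 → 23×3, cost 23·26·3 = 1794; ((M1M2)M3): 23×3 by 3×20 → 23×20, cost 23·3·20 = 1380; cumulative 3174. Total 3174.
Difference: |13520 − 3174| = 10346.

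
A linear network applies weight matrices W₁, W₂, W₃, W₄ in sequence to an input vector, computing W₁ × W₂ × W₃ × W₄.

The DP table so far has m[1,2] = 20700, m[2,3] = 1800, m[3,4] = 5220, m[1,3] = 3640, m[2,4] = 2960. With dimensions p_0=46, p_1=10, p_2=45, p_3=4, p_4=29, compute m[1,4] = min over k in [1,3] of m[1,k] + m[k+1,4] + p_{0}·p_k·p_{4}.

m[1,4] = min over k∈[1,3] of m[1,k]+m[k+1,4]+p_{0}·p_k·p_{4}.
k=1: 0 + 2960 + 46·10·29 = 16300; k=2: 20700 + 5220 + 46·45·29 = 85950; k=3: 3640 + 0 + 46·4·29 = 8976.
Minimum: 8976 at k=3.

8976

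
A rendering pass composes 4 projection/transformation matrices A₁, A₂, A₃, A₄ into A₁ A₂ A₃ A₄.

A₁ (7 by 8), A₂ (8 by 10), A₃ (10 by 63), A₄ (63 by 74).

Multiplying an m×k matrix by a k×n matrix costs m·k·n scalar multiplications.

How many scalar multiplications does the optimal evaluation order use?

37604

Adjacent pairs: A₁A₂ = 7·8·10 = 560; A₂A₃ = 8·10·63 = 5040; A₃A₄ = 10·63·74 = 46620.
Length 3: A₁..A₃: k=1: 0+5040+7·8·63=8568; k=2: 560+0+7·10·63=4970 → min 4970 | A₂..A₄: k=2: 0+46620+8·10·74=52540; k=3: 5040+0+8·63·74=42336 → min 42336.
Length 4: A₁..A₄: k=1: 0+42336+7·8·74=46480; k=2: 560+46620+7·10·74=52360; k=3: 4970+0+7·63·74=37604 → min 37604.
Optimal order: (((A₁ A₂) A₃) A₄) with cost 37604.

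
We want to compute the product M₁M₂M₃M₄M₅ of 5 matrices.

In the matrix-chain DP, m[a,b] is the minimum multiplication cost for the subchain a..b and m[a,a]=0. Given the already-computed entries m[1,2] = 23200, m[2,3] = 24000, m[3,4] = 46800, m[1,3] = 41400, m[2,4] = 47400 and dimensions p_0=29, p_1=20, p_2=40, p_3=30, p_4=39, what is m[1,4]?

70020

m[1,4] = min over k∈[1,3] of m[1,k]+m[k+1,4]+p_{0}·p_k·p_{4}.
k=1: 0 + 47400 + 29·20·39 = 70020; k=2: 23200 + 46800 + 29·40·39 = 115240; k=3: 41400 + 0 + 29·30·39 = 75330.
Minimum: 70020 at k=1.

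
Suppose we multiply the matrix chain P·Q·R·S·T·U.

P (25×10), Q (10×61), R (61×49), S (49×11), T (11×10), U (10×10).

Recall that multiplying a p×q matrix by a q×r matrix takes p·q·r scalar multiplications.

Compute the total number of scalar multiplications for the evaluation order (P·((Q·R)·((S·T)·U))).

47580

(Q·R): 10×61 by 61×49 → 10×49, cost 10·61·49 = 29890
(S·T): 49×11 by 11×10 → 49×10, cost 49·11·10 = 5390
((S·T)·U): 49×10 by 10×10 → 49×10, cost 49·10·10 = 4900; cumulative 10290
((Q·R)·((S·T)·U)): 10×49 by 49×10 → 10×10, cost 10·49·10 = 4900; cumulative 45080
(P·((Q·R)·((S·T)·U))): 25×10 by 10×10 → 25×10, cost 25·10·10 = 2500; cumulative 47580
Total: 47580 scalar multiplications.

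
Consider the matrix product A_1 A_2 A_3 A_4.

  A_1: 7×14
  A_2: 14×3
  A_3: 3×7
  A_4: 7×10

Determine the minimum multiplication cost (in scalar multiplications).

714

Adjacent pairs: A_1A_2 = 7·14·3 = 294; A_2A_3 = 14·3·7 = 294; A_3A_4 = 3·7·10 = 210.
Length 3: A_1..A_3: k=1: 0+294+7·14·7=980; k=2: 294+0+7·3·7=441 → min 441 | A_2..A_4: k=2: 0+210+14·3·10=630; k=3: 294+0+14·7·10=1274 → min 630.
Length 4: A_1..A_4: k=1: 0+630+7·14·10=1610; k=2: 294+210+7·3·10=714; k=3: 441+0+7·7·10=931 → min 714.
Optimal order: ((A_1 A_2) (A_3 A_4)) with cost 714.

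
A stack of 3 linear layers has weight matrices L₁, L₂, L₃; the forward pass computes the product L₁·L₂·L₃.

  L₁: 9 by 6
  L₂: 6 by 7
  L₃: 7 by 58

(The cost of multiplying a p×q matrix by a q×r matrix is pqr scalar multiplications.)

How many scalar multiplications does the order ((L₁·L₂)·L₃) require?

(L₁·L₂): 9×6 by 6×7 → 9×7, cost 9·6·7 = 378
((L₁·L₂)·L₃): 9×7 by 7×58 → 9×58, cost 9·7·58 = 3654; cumulative 4032
Total: 4032 scalar multiplications.

4032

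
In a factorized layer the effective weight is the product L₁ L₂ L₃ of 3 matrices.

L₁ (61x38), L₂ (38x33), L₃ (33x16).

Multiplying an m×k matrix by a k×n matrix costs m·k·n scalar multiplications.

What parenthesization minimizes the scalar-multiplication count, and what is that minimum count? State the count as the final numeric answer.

57152

(L₁ (L₂ L₃)): cost 57152.
((L₁ L₂) L₃): cost 108702.
Optimal: (L₁ (L₂ L₃)) with cost 57152.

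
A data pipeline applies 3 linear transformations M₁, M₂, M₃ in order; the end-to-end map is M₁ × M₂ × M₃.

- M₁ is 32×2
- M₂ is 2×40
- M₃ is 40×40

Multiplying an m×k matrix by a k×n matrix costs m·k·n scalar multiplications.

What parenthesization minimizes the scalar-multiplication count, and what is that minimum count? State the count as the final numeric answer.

(M₁ × (M₂ × M₃)): cost 5760.
((M₁ × M₂) × M₃): cost 53760.
Optimal: (M₁ × (M₂ × M₃)) with cost 5760.

5760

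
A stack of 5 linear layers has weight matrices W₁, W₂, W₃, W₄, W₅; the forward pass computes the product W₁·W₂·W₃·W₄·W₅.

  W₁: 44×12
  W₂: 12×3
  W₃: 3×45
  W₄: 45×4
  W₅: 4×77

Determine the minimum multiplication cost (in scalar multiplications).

13212

Adjacent pairs: W₁W₂ = 44·12·3 = 1584; W₂W₃ = 12·3·45 = 1620; W₃W₄ = 3·45·4 = 540; W₄W₅ = 45·4·77 = 13860.
Length 3: W₁..W₃: k=1: 0+1620+44·12·45=25380; k=2: 1584+0+44·3·45=7524 → min 7524 | W₂..W₄: k=2: 0+540+12·3·4=684; k=3: 1620+0+12·45·4=3780 → min 684 | W₃..W₅: k=3: 0+13860+3·45·77=24255; k=4: 540+0+3·4·77=1464 → min 1464.
Length 4: W₁..W₄: k=1: 0+684+44·12·4=2796; k=2: 1584+540+44·3·4=2652; k=3: 7524+0+44·45·4=15444 → min 2652 | W₂..W₅: k=2: 0+1464+12·3·77=4236; k=3: 1620+13860+12·45·77=57060; k=4: 684+0+12·4·77=4380 → min 4236.
Length 5: W₁..W₅: k=1: 0+4236+44·12·77=44892; k=2: 1584+1464+44·3·77=13212; k=3: 7524+13860+44·45·77=173844; k=4: 2652+0+44·4·77=16204 → min 13212.
Optimal order: ((W₁·W₂)·((W₃·W₄)·W₅)) with cost 13212.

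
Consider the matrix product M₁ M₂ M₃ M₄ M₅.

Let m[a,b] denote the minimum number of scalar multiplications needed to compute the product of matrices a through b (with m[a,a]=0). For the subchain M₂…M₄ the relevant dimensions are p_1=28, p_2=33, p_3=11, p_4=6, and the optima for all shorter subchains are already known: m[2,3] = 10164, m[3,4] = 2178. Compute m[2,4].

m[2,4] = min over k∈[2,3] of m[2,k]+m[k+1,4]+p_{1}·p_k·p_{4}.
k=2: 0 + 2178 + 28·33·6 = 7722; k=3: 10164 + 0 + 28·11·6 = 12012.
Minimum: 7722 at k=2.

7722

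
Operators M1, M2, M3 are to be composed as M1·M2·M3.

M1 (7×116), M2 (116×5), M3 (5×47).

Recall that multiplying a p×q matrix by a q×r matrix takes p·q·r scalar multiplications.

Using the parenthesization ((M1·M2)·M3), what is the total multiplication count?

(M1·M2): 7×116 by 116×5 → 7×5, cost 7·116·5 = 4060
((M1·M2)·M3): 7×5 by 5×47 → 7×47, cost 7·5·47 = 1645; cumulative 5705
Total: 5705 scalar multiplications.

5705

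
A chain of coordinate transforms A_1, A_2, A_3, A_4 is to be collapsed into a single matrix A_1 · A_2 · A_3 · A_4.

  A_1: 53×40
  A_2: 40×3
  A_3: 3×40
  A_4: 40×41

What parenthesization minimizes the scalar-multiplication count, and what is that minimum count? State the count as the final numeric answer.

17799

Adjacent pairs: A_1A_2 = 53·40·3 = 6360; A_2A_3 = 40·3·40 = 4800; A_3A_4 = 3·40·41 = 4920.
Length 3: A_1..A_3: k=1: 0+4800+53·40·40=89600; k=2: 6360+0+53·3·40=12720 → min 12720 | A_2..A_4: k=2: 0+4920+40·3·41=9840; k=3: 4800+0+40·40·41=70400 → min 9840.
Length 4: A_1..A_4: k=1: 0+9840+53·40·41=96760; k=2: 6360+4920+53·3·41=17799; k=3: 12720+0+53·40·41=99640 → min 17799.
Optimal parenthesization: ((A_1 · A_2) · (A_3 · A_4)) with cost 17799.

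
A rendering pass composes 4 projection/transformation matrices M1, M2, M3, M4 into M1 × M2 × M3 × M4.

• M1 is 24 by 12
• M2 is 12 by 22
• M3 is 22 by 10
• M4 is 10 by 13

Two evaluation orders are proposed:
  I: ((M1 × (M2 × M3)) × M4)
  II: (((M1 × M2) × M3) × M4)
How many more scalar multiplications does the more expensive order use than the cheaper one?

Order I = ((M1 × (M2 × M3)) × M4): (M2 × M3): 12×22 by 22×10 → 12×10, cost 12·22·10 = 2640; (M1 × (M2 × M3)): 24×12 by 12×10 → 24×10, cost 24·12·10 = 2880; cumulative 5520; ((M1 × (M2 × M3)) × M4): 24×10 by 10×13 → 24×13, cost 24·10·13 = 3120; cumulative 8640. Total 8640.
Order II = (((M1 × M2) × M3) × M4): (M1 × M2): 24×12 by 12×22 → 24×22, cost 24·12·22 = 6336; ((M1 × M2) × M3): 24×22 by 22×10 → 24×10, cost 24·22·10 = 5280; cumulative 11616; (((M1 × M2) × M3) × M4): 24×10 by 10×13 → 24×13, cost 24·10·13 = 3120; cumulative 14736. Total 14736.
Difference: |8640 − 14736| = 6096.

6096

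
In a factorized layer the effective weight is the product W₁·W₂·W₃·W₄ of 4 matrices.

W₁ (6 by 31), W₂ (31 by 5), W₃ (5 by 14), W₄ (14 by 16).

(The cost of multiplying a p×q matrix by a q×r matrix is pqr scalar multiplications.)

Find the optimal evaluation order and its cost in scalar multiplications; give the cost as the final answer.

Adjacent pairs: W₁W₂ = 6·31·5 = 930; W₂W₃ = 31·5·14 = 2170; W₃W₄ = 5·14·16 = 1120.
Length 3: W₁..W₃: k=1: 0+2170+6·31·14=4774; k=2: 930+0+6·5·14=1350 → min 1350 | W₂..W₄: k=2: 0+1120+31·5·16=3600; k=3: 2170+0+31·14·16=9114 → min 3600.
Length 4: W₁..W₄: k=1: 0+3600+6·31·16=6576; k=2: 930+1120+6·5·16=2530; k=3: 1350+0+6·14·16=2694 → min 2530.
Optimal parenthesization: ((W₁·W₂)·(W₃·W₄)) with cost 2530.

2530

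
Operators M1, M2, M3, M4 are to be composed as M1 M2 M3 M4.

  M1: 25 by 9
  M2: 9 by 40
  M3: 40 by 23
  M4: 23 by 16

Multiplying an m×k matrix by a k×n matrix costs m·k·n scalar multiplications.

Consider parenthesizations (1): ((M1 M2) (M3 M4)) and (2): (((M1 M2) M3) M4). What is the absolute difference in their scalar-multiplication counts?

1480

Order (1) = ((M1 M2) (M3 M4)): (M1 M2): 25×9 by 9×40 → 25×40, cost 25·9·40 = 9000; (M3 M4): 40×23 by 23×16 → 40×16, cost 40·23·16 = 14720; ((M1 M2) (M3 M4)): 25×40 by 40×16 → 25×16, cost 25·40·16 = 16000; cumulative 39720. Total 39720.
Order (2) = (((M1 M2) M3) M4): (M1 M2): 25×9 by 9×40 → 25×40, cost 25·9·40 = 9000; ((M1 M2) M3): 25×40 by 40×23 → 25×23, cost 25·40·23 = 23000; cumulative 32000; (((M1 M2) M3) M4): 25×23 by 23×16 → 25×16, cost 25·23·16 = 9200; cumulative 41200. Total 41200.
Difference: |39720 − 41200| = 1480.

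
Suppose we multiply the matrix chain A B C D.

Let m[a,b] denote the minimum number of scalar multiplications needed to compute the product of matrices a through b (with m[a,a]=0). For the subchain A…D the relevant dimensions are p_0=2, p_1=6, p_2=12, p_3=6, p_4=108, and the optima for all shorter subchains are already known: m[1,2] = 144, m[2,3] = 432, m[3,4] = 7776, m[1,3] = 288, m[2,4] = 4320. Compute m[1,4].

1584

m[1,4] = min over k∈[1,3] of m[1,k]+m[k+1,4]+p_{0}·p_k·p_{4}.
k=1: 0 + 4320 + 2·6·108 = 5616; k=2: 144 + 7776 + 2·12·108 = 10512; k=3: 288 + 0 + 2·6·108 = 1584.
Minimum: 1584 at k=3.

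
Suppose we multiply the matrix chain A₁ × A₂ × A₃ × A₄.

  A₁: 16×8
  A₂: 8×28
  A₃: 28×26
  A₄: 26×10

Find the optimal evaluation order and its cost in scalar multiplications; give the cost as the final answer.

9184

Adjacent pairs: A₁A₂ = 16·8·28 = 3584; A₂A₃ = 8·28·26 = 5824; A₃A₄ = 28·26·10 = 7280.
Length 3: A₁..A₃: k=1: 0+5824+16·8·26=9152; k=2: 3584+0+16·28·26=15232 → min 9152 | A₂..A₄: k=2: 0+7280+8·28·10=9520; k=3: 5824+0+8·26·10=7904 → min 7904.
Length 4: A₁..A₄: k=1: 0+7904+16·8·10=9184; k=2: 3584+7280+16·28·10=15344; k=3: 9152+0+16·26·10=13312 → min 9184.
Optimal parenthesization: (A₁ × ((A₂ × A₃) × A₄)) with cost 9184.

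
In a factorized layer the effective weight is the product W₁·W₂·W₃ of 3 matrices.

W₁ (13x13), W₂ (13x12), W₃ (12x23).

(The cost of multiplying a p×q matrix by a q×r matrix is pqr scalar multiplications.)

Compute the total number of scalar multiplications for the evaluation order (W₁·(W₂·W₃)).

7475

(W₂·W₃): 13×12 by 12×23 → 13×23, cost 13·12·23 = 3588
(W₁·(W₂·W₃)): 13×13 by 13×23 → 13×23, cost 13·13·23 = 3887; cumulative 7475
Total: 7475 scalar multiplications.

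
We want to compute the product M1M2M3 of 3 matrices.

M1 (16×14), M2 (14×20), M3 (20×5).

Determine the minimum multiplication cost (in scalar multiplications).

2520

Order (M1(M2M3)): (M2M3): 14×20 by 20×5 → 14×5, cost 14·20·5 = 1400; (M1(M2M3)): 16×14 by 14×5 → 16×5, cost 16·14·5 = 1120; cumulative 2520. Total 2520.
Order ((M1M2)M3): (M1M2): 16×14 by 14×20 → 16×20, cost 16·14·20 = 4480; ((M1M2)M3): 16×20 by 20×5 → 16×5, cost 16·20·5 = 1600; cumulative 6080. Total 6080.
Minimum: 2520.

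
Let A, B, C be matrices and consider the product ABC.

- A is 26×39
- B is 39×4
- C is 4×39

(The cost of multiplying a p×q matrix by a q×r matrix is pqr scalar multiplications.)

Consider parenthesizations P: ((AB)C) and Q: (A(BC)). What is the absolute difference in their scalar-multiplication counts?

Order P = ((AB)C): (AB): 26×39 by 39×4 → 26×4, cost 26·39·4 = 4056; ((AB)C): 26×4 by 4×39 → 26×39, cost 26·4·39 = 4056; cumulative 8112. Total 8112.
Order Q = (A(BC)): (BC): 39×4 by 4×39 → 39×39, cost 39·4·39 = 6084; (A(BC)): 26×39 by 39×39 → 26×39, cost 26·39·39 = 39546; cumulative 45630. Total 45630.
Difference: |8112 − 45630| = 37518.

37518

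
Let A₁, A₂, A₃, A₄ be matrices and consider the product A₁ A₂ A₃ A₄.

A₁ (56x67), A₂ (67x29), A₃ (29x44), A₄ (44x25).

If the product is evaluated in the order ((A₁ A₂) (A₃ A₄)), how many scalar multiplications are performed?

181308

(A₁ A₂): 56×67 by 67×29 → 56×29, cost 56·67·29 = 108808
(A₃ A₄): 29×44 by 44×25 → 29×25, cost 29·44·25 = 31900
((A₁ A₂) (A₃ A₄)): 56×29 by 29×25 → 56×25, cost 56·29·25 = 40600; cumulative 181308
Total: 181308 scalar multiplications.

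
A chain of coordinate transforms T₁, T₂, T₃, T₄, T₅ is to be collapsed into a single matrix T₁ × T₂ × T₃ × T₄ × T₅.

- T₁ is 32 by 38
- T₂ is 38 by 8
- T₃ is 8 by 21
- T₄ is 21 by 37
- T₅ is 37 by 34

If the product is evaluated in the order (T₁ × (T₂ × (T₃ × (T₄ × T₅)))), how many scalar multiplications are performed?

83810

(T₄ × T₅): 21×37 by 37×34 → 21×34, cost 21·37·34 = 26418
(T₃ × (T₄ × T₅)): 8×21 by 21×34 → 8×34, cost 8·21·34 = 5712; cumulative 32130
(T₂ × (T₃ × (T₄ × T₅))): 38×8 by 8×34 → 38×34, cost 38·8·34 = 10336; cumulative 42466
(T₁ × (T₂ × (T₃ × (T₄ × T₅)))): 32×38 by 38×34 → 32×34, cost 32·38·34 = 41344; cumulative 83810
Total: 83810 scalar multiplications.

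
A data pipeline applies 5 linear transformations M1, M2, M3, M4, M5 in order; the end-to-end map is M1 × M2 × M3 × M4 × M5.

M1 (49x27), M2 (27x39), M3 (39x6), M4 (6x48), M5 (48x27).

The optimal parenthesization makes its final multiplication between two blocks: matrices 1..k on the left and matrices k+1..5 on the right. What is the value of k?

3

Adjacent pairs: M1M2 = 49·27·39 = 51597; M2M3 = 27·39·6 = 6318; M3M4 = 39·6·48 = 11232; M4M5 = 6·48·27 = 7776.
Length 3: M1..M3: k=1: 0+6318+49·27·6=14256; k=2: 51597+0+49·39·6=63063 → min 14256 | M2..M4: k=2: 0+11232+27·39·48=61776; k=3: 6318+0+27·6·48=14094 → min 14094 | M3..M5: k=3: 0+7776+39·6·27=14094; k=4: 11232+0+39·48·27=61776 → min 14094.
Length 4: M1..M4: k=1: 0+14094+49·27·48=77598; k=2: 51597+11232+49·39·48=154557; k=3: 14256+0+49·6·48=28368 → min 28368 | M2..M5: k=2: 0+14094+27·39·27=42525; k=3: 6318+7776+27·6·27=18468; k=4: 14094+0+27·48·27=49086 → min 18468.
Top-level splits: k=1: (M1..M1)·(M2..M5) → 0+18468+49·27·27 = 54189; k=2: (M1..M2)·(M3..M5) → 51597+14094+49·39·27 = 117288; k=3: (M1..M3)·(M4..M5) → 14256+7776+49·6·27 = 29970; k=4: (M1..M4)·(M5..M5) → 28368+0+49·48·27 = 91872.
Best split is after M3, i.e. k = 3.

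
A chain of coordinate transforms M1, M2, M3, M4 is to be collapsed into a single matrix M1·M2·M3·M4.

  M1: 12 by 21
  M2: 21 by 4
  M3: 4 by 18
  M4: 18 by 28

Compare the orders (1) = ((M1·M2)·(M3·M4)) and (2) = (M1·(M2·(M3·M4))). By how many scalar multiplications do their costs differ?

Order (1) = ((M1·M2)·(M3·M4)): (M1·M2): 12×21 by 21×4 → 12×4, cost 12·21·4 = 1008; (M3·M4): 4×18 by 18×28 → 4×28, cost 4·18·28 = 2016; ((M1·M2)·(M3·M4)): 12×4 by 4×28 → 12×28, cost 12·4·28 = 1344; cumulative 4368. Total 4368.
Order (2) = (M1·(M2·(M3·M4))): (M3·M4): 4×18 by 18×28 → 4×28, cost 4·18·28 = 2016; (M2·(M3·M4)): 21×4 by 4×28 → 21×28, cost 21·4·28 = 2352; cumulative 4368; (M1·(M2·(M3·M4))): 12×21 by 21×28 → 12×28, cost 12·21·28 = 7056; cumulative 11424. Total 11424.
Difference: |4368 − 11424| = 7056.

7056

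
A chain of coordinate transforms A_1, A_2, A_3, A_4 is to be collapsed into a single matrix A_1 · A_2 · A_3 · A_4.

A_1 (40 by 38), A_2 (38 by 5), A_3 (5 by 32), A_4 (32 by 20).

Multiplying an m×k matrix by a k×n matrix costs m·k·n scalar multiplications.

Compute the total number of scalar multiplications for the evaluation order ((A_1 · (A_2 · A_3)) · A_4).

(A_2 · A_3): 38×5 by 5×32 → 38×32, cost 38·5·32 = 6080
(A_1 · (A_2 · A_3)): 40×38 by 38×32 → 40×32, cost 40·38·32 = 48640; cumulative 54720
((A_1 · (A_2 · A_3)) · A_4): 40×32 by 32×20 → 40×20, cost 40·32·20 = 25600; cumulative 80320
Total: 80320 scalar multiplications.

80320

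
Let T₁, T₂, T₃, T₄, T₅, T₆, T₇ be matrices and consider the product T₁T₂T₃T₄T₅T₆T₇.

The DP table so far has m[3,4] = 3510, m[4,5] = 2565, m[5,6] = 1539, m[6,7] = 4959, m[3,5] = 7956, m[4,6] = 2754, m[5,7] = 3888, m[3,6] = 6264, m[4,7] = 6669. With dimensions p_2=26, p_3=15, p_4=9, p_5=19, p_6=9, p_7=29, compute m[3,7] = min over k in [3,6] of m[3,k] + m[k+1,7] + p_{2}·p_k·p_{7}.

13050

m[3,7] = min over k∈[3,6] of m[3,k]+m[k+1,7]+p_{2}·p_k·p_{7}.
k=3: 0 + 6669 + 26·15·29 = 17979; k=4: 3510 + 3888 + 26·9·29 = 14184; k=5: 7956 + 4959 + 26·19·29 = 27241; k=6: 6264 + 0 + 26·9·29 = 13050.
Minimum: 13050 at k=6.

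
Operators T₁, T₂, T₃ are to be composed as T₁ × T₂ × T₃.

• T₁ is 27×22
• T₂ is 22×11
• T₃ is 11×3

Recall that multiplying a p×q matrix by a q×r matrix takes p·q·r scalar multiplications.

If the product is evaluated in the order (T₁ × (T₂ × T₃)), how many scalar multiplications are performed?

2508

(T₂ × T₃): 22×11 by 11×3 → 22×3, cost 22·11·3 = 726
(T₁ × (T₂ × T₃)): 27×22 by 22×3 → 27×3, cost 27·22·3 = 1782; cumulative 2508
Total: 2508 scalar multiplications.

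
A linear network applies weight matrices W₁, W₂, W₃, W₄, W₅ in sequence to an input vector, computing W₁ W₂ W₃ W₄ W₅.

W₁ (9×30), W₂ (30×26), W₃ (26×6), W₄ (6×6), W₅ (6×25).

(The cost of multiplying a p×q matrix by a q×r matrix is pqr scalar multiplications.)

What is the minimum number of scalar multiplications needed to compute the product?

Adjacent pairs: W₁W₂ = 9·30·26 = 7020; W₂W₃ = 30·26·6 = 4680; W₃W₄ = 26·6·6 = 936; W₄W₅ = 6·6·25 = 900.
Length 3: W₁..W₃: k=1: 0+4680+9·30·6=6300; k=2: 7020+0+9·26·6=8424 → min 6300 | W₂..W₄: k=2: 0+936+30·26·6=5616; k=3: 4680+0+30·6·6=5760 → min 5616 | W₃..W₅: k=3: 0+900+26·6·25=4800; k=4: 936+0+26·6·25=4836 → min 4800.
Length 4: W₁..W₄: k=1: 0+5616+9·30·6=7236; k=2: 7020+936+9·26·6=9360; k=3: 6300+0+9·6·6=6624 → min 6624 | W₂..W₅: k=2: 0+4800+30·26·25=24300; k=3: 4680+900+30·6·25=10080; k=4: 5616+0+30·6·25=10116 → min 10080.
Length 5: W₁..W₅: k=1: 0+10080+9·30·25=16830; k=2: 7020+4800+9·26·25=17670; k=3: 6300+900+9·6·25=8550; k=4: 6624+0+9·6·25=7974 → min 7974.
Optimal order: (((W₁ (W₂ W₃)) W₄) W₅) with cost 7974.

7974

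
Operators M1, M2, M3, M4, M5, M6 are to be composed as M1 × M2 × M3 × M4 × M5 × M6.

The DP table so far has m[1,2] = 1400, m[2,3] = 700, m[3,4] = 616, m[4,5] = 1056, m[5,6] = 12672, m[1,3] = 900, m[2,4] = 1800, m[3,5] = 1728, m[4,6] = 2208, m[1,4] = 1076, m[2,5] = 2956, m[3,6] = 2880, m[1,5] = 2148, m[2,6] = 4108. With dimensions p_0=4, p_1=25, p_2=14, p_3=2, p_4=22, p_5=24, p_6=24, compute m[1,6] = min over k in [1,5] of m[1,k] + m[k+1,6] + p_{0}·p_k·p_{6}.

m[1,6] = min over k∈[1,5] of m[1,k]+m[k+1,6]+p_{0}·p_k·p_{6}.
k=1: 0 + 4108 + 4·25·24 = 6508; k=2: 1400 + 2880 + 4·14·24 = 5624; k=3: 900 + 2208 + 4·2·24 = 3300; k=4: 1076 + 12672 + 4·22·24 = 15860; k=5: 2148 + 0 + 4·24·24 = 4452.
Minimum: 3300 at k=3.

3300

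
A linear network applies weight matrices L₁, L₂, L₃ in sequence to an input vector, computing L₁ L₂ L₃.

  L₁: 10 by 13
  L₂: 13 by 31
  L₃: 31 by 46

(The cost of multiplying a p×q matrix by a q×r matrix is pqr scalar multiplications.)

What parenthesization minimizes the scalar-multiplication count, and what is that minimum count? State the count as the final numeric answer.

18290

(L₁ (L₂ L₃)): cost 24518.
((L₁ L₂) L₃): cost 18290.
Optimal: ((L₁ L₂) L₃) with cost 18290.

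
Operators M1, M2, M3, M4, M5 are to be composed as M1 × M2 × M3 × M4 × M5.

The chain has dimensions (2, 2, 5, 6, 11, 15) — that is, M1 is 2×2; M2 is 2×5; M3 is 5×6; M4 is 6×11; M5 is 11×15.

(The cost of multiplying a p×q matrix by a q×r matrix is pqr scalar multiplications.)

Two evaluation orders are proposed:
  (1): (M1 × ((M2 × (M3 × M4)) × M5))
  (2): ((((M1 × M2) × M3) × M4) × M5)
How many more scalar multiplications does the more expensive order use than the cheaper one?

Order (1) = (M1 × ((M2 × (M3 × M4)) × M5)): (M3 × M4): 5×6 by 6×11 → 5×11, cost 5·6·11 = 330; (M2 × (M3 × M4)): 2×5 by 5×11 → 2×11, cost 2·5·11 = 110; cumulative 440; ((M2 × (M3 × M4)) × M5): 2×11 by 11×15 → 2×15, cost 2·11·15 = 330; cumulative 770; (M1 × ((M2 × (M3 × M4)) × M5)): 2×2 by 2×15 → 2×15, cost 2·2·15 = 60; cumulative 830. Total 830.
Order (2) = ((((M1 × M2) × M3) × M4) × M5): (M1 × M2): 2×2 by 2×5 → 2×5, cost 2·2·5 = 20; ((M1 × M2) × M3): 2×5 by 5×6 → 2×6, cost 2·5·6 = 60; cumulative 80; (((M1 × M2) × M3) × M4): 2×6 by 6×11 → 2×11, cost 2·6·11 = 132; cumulative 212; ((((M1 × M2) × M3) × M4) × M5): 2×11 by 11×15 → 2×15, cost 2·11·15 = 330; cumulative 542. Total 542.
Difference: |830 − 542| = 288.

288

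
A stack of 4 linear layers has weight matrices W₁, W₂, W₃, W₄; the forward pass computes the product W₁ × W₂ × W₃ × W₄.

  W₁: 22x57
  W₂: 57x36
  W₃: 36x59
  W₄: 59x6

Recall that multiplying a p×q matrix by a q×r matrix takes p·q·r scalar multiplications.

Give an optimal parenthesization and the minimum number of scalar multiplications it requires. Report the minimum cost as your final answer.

32580

Adjacent pairs: W₁W₂ = 22·57·36 = 45144; W₂W₃ = 57·36·59 = 121068; W₃W₄ = 36·59·6 = 12744.
Length 3: W₁..W₃: k=1: 0+121068+22·57·59=195054; k=2: 45144+0+22·36·59=91872 → min 91872 | W₂..W₄: k=2: 0+12744+57·36·6=25056; k=3: 121068+0+57·59·6=141246 → min 25056.
Length 4: W₁..W₄: k=1: 0+25056+22·57·6=32580; k=2: 45144+12744+22·36·6=62640; k=3: 91872+0+22·59·6=99660 → min 32580.
Optimal parenthesization: (W₁ × (W₂ × (W₃ × W₄))) with cost 32580.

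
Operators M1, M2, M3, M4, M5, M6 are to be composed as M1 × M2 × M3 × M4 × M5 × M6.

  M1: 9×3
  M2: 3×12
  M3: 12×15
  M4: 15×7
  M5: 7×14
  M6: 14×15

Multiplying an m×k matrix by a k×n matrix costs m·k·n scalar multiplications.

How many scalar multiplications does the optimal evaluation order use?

2184

Adjacent pairs: M1M2 = 9·3·12 = 324; M2M3 = 3·12·15 = 540; M3M4 = 12·15·7 = 1260; M4M5 = 15·7·14 = 1470; M5M6 = 7·14·15 = 1470.
Length 3: M1..M3: k=1: 0+540+9·3·15=945; k=2: 324+0+9·12·15=1944 → min 945 | M2..M4: k=2: 0+1260+3·12·7=1512; k=3: 540+0+3·15·7=855 → min 855 | M3..M5: k=3: 0+1470+12·15·14=3990; k=4: 1260+0+12·7·14=2436 → min 2436 | M4..M6: k=4: 0+1470+15·7·15=3045; k=5: 1470+0+15·14·15=4620 → min 3045.
Length 4: M1..M4: k=1: 0+855+9·3·7=1044; k=2: 324+1260+9·12·7=2340; k=3: 945+0+9·15·7=1890 → min 1044 | M2..M5: k=2: 0+2436+3·12·14=2940; k=3: 540+1470+3·15·14=2640; k=4: 855+0+3·7·14=1149 → min 1149 | M3..M6: k=3: 0+3045+12·15·15=5745; k=4: 1260+1470+12·7·15=3990; k=5: 2436+0+12·14·15=4956 → min 3990.
Length 5: M1..M5: k=1: 0+1149+9·3·14=1527; k=2: 324+2436+9·12·14=4272; k=3: 945+1470+9·15·14=4305; k=4: 1044+0+9·7·14=1926 → min 1527 | M2..M6: k=2: 0+3990+3·12·15=4530; k=3: 540+3045+3·15·15=4260; k=4: 855+1470+3·7·15=2640; k=5: 1149+0+3·14·15=1779 → min 1779.
Length 6: M1..M6: k=1: 0+1779+9·3·15=2184; k=2: 324+3990+9·12·15=5934; k=3: 945+3045+9·15·15=6015; k=4: 1044+1470+9·7·15=3459; k=5: 1527+0+9·14·15=3417 → min 2184.
Optimal order: (M1 × ((((M2 × M3) × M4) × M5) × M6)) with cost 2184.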